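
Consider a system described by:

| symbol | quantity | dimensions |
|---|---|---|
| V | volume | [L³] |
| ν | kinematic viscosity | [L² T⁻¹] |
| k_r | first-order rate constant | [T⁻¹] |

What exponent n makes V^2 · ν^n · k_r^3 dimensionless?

Balance the L exponent: (2)·n from ν, plus 2·(3) + 3·(0) = 6 from the rest, must sum to zero.
2n + 6 = 0, so n = -3.

-3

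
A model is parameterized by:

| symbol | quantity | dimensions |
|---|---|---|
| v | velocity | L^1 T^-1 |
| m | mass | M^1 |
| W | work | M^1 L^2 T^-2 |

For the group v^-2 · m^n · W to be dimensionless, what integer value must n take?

-1

Balance the M exponent: (1)·n from m, plus −2·(0) + (1) = 1 from the rest, must sum to zero.
n + 1 = 0, so n = -1.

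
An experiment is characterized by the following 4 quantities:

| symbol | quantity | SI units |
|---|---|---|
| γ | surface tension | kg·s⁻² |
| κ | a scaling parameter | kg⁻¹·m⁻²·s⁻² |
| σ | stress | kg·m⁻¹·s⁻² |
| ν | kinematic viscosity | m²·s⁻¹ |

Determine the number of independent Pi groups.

There are 4 variables and 3 base dimensions (M, L, T).
The dimension matrix has rank 3.
Independent dimensionless groups: 4 − 3 = 1.

1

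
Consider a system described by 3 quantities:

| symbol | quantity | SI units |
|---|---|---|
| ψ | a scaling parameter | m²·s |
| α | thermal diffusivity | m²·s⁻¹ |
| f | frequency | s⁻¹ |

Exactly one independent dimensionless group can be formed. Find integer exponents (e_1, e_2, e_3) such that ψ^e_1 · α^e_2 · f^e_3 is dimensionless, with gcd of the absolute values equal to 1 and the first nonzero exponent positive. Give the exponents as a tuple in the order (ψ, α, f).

L: e_1·(2) + e_2·(2) + e_3·(0) = 0
T: e_1·(1) + e_2·(-1) + e_3·(-1) = 0
Solving this homogeneous linear system for the smallest-integer solution (first nonzero entry positive) gives (1, -1, 2).

(1, -1, 2)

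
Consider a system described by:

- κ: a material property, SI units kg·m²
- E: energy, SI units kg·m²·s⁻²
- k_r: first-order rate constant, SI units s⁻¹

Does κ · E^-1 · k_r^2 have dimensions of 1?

Sum the exponent of each base dimension across the product:
  M: [κ]_M − [E]_M + 2·[k_r]_M = (1) − (1) + 2·(0) = 0
  L: [κ]_L − [E]_L + 2·[k_r]_L = (2) − (2) + 2·(0) = 0
  T: [κ]_T − [E]_T + 2·[k_r]_T = (0) − (-2) + 2·(-1) = 0
All base exponents vanish — dimensionless.

yes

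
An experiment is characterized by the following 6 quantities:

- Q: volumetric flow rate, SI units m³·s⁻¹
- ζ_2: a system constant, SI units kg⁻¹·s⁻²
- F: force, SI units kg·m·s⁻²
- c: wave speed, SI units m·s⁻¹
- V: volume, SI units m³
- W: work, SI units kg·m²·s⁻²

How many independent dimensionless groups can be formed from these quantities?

There are 6 variables and 3 base dimensions (M, L, T).
The dimension matrix has rank 3.
Independent dimensionless groups: 6 − 3 = 3.

3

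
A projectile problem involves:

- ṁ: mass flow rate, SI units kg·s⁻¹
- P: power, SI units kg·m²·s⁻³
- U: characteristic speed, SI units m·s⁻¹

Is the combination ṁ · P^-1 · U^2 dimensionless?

yes

Sum the exponent of each base dimension across the product:
  M: [ṁ]_M − [P]_M + 2·[U]_M = (1) − (1) + 2·(0) = 0
  L: [ṁ]_L − [P]_L + 2·[U]_L = (0) − (2) + 2·(1) = 0
  T: [ṁ]_T − [P]_T + 2·[U]_T = (-1) − (-3) + 2·(-1) = 0
All base exponents vanish — dimensionless.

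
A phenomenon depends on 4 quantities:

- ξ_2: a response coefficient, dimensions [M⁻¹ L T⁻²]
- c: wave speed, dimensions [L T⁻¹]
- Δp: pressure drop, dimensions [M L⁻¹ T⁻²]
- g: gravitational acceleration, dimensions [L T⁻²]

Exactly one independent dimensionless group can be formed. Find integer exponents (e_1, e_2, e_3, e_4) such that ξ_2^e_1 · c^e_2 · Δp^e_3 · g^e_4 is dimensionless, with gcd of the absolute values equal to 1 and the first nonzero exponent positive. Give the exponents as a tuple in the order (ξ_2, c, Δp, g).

(1, 4, 1, -4)

M: e_1·(-1) + e_2·(0) + e_3·(1) + e_4·(0) = 0
L: e_1·(1) + e_2·(1) + e_3·(-1) + e_4·(1) = 0
T: e_1·(-2) + e_2·(-1) + e_3·(-2) + e_4·(-2) = 0
Solving this homogeneous linear system for the smallest-integer solution (first nonzero entry positive) gives (1, 4, 1, -4).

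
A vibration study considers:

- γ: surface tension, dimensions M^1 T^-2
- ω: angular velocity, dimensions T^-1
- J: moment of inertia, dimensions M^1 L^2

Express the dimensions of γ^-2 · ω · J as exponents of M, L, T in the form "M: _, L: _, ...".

Collect each base-dimension exponent across the product:
  M: −2·(1) + (0) + (1) = -1
  L: −2·(0) + (0) + (2) = 2
  T: −2·(-2) + (-1) + (0) = 3
So the dimensions are [M⁻¹ L² T³].

M: -1, L: 2, T: 3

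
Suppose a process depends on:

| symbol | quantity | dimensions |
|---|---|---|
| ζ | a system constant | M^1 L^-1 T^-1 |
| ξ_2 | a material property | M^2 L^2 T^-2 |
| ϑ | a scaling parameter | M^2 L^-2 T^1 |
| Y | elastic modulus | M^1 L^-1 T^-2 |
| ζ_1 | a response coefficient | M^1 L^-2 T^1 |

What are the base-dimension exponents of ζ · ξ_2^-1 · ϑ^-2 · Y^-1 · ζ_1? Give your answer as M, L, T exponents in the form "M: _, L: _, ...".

Collect each base-dimension exponent across the product:
  M: (1) − (2) − 2·(2) − (1) + (1) = -5
  L: (-1) − (2) − 2·(-2) − (-1) + (-2) = 0
  T: (-1) − (-2) − 2·(1) − (-2) + (1) = 2
So the dimensions are [M⁻⁵ T²].

M: -5, L: 0, T: 2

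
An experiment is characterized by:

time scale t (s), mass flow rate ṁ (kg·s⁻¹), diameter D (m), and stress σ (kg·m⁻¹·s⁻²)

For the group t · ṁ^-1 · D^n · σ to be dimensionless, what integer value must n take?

1

Balance the L exponent: (1)·n from D, plus (0) − (0) + (-1) = -1 from the rest, must sum to zero.
n − 1 = 0, so n = 1.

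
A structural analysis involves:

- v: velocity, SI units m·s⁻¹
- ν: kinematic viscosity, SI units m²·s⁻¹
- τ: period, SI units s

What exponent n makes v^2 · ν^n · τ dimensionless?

-1

Balance the L exponent: (2)·n from ν, plus 2·(1) + (0) = 2 from the rest, must sum to zero.
2n + 2 = 0, so n = -1.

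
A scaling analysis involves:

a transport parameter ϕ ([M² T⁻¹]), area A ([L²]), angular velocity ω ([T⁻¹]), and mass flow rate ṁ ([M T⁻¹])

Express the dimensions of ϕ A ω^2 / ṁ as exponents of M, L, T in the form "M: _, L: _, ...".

M: 1, L: 2, T: -2

Collect each base-dimension exponent across the product:
  M: (2) + (0) + 2·(0) − (1) = 1
  L: (0) + (2) + 2·(0) − (0) = 2
  T: (-1) + (0) + 2·(-1) − (-1) = -2
So the dimensions are [M L² T⁻²].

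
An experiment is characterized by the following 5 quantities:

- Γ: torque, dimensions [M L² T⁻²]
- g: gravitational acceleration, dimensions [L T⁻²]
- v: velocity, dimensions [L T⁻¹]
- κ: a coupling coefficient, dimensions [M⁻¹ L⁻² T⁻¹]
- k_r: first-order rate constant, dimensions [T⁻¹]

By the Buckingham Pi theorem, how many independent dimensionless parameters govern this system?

There are 5 variables and 3 base dimensions (M, L, T).
The dimension matrix has rank 3.
Independent dimensionless groups: 5 − 3 = 2.

2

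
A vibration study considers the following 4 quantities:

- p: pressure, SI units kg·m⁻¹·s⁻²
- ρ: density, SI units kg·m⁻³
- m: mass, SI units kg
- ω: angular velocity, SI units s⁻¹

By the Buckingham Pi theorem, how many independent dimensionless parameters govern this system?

There are 4 variables and 3 base dimensions (M, L, T).
The dimension matrix has rank 3.
Independent dimensionless groups: 4 − 3 = 1.

1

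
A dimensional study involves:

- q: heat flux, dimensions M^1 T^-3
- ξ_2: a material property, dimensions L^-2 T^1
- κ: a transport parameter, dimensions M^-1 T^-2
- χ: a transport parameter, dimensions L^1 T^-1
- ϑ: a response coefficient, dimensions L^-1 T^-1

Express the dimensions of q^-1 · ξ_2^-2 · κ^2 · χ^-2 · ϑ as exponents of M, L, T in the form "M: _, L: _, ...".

M: -3, L: 1, T: -2

Collect each base-dimension exponent across the product:
  M: −(1) − 2·(0) + 2·(-1) − 2·(0) + (0) = -3
  L: −(0) − 2·(-2) + 2·(0) − 2·(1) + (-1) = 1
  T: −(-3) − 2·(1) + 2·(-2) − 2·(-1) + (-1) = -2
So the dimensions are [M⁻³ L T⁻²].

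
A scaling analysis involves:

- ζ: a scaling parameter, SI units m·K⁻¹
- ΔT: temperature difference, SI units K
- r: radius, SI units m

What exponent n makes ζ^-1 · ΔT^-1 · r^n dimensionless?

Balance the L exponent: (1)·n from r, plus −(1) − (0) = -1 from the rest, must sum to zero.
n − 1 = 0, so n = 1.

1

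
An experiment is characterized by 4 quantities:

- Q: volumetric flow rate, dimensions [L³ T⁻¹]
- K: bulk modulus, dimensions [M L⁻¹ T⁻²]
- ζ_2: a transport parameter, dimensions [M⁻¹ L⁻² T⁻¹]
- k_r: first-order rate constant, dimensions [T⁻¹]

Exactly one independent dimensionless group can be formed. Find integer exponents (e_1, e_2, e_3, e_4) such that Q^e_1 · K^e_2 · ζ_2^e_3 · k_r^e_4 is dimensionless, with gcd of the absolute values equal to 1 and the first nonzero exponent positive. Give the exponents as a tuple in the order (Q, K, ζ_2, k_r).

M: e_1·(0) + e_2·(1) + e_3·(-1) + e_4·(0) = 0
L: e_1·(3) + e_2·(-1) + e_3·(-2) + e_4·(0) = 0
T: e_1·(-1) + e_2·(-2) + e_3·(-1) + e_4·(-1) = 0
Solving this homogeneous linear system for the smallest-integer solution (first nonzero entry positive) gives (1, 1, 1, -4).

(1, 1, 1, -4)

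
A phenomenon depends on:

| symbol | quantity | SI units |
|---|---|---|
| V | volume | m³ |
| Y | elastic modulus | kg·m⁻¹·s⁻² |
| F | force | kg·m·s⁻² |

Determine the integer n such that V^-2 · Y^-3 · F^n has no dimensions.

3

Balance the M exponent: (1)·n from F, plus −2·(0) − 3·(1) = -3 from the rest, must sum to zero.
n − 3 = 0, so n = 3.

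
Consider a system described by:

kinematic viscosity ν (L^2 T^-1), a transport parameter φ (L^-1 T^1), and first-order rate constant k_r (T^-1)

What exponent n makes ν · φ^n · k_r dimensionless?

Balance the L exponent: (-1)·n from φ, plus (2) + (0) = 2 from the rest, must sum to zero.
−n + 2 = 0, so n = 2.

2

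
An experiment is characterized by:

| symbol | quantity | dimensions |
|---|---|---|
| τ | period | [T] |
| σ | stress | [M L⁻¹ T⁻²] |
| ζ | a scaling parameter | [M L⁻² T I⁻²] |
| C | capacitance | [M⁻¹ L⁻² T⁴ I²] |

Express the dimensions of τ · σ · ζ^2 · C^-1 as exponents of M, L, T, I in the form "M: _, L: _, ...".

Collect each base-dimension exponent across the product:
  M: (0) + (1) + 2·(1) − (-1) = 4
  L: (0) + (-1) + 2·(-2) − (-2) = -3
  T: (1) + (-2) + 2·(1) − (4) = -3
  I: (0) + (0) + 2·(-2) − (2) = -6
So the dimensions are [M⁴ L⁻³ T⁻³ I⁻⁶].

M: 4, L: -3, T: -3, I: -6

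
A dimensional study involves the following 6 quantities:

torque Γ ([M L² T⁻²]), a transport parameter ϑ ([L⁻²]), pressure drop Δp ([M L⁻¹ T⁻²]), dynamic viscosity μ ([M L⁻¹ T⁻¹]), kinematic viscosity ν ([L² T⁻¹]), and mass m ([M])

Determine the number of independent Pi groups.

3

There are 6 variables and 3 base dimensions (M, L, T).
The dimension matrix has rank 3.
Independent dimensionless groups: 6 − 3 = 3.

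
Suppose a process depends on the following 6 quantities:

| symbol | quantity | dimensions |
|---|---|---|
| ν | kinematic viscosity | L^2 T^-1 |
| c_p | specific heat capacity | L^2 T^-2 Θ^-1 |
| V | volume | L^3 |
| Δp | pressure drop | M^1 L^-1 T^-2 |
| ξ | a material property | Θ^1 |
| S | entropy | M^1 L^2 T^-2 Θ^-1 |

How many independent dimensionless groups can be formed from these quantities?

2

There are 6 variables and 4 base dimensions (M, L, T, Θ).
The dimension matrix has rank 4.
Independent dimensionless groups: 6 − 4 = 2.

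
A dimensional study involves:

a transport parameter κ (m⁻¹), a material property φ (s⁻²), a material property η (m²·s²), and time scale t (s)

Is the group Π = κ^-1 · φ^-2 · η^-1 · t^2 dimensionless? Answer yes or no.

Sum the exponent of each base dimension across the product:
  L: −[κ]_L − 2·[φ]_L − [η]_L + 2·[t]_L = −(-1) − 2·(0) − (2) + 2·(0) = -1
  T: −[κ]_T − 2·[φ]_T − [η]_T + 2·[t]_T = −(0) − 2·(-2) − (2) + 2·(1) = 4
Net dimensions [L⁻¹ T⁴] ≠ [1] — not dimensionless.

no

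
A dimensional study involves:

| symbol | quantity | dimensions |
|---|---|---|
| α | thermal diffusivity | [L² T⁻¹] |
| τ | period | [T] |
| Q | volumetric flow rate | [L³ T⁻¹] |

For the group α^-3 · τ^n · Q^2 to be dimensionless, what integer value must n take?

-1

Balance the T exponent: (1)·n from τ, plus −3·(-1) + 2·(-1) = 1 from the rest, must sum to zero.
n + 1 = 0, so n = -1.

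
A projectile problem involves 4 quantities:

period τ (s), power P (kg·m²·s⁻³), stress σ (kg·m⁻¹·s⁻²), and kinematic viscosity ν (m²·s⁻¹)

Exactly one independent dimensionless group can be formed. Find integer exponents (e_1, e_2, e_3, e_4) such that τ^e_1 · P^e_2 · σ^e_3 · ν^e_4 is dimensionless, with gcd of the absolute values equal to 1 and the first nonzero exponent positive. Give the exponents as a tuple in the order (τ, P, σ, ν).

(1, -2, 2, 3)

M: e_1·(0) + e_2·(1) + e_3·(1) + e_4·(0) = 0
L: e_1·(0) + e_2·(2) + e_3·(-1) + e_4·(2) = 0
T: e_1·(1) + e_2·(-3) + e_3·(-2) + e_4·(-1) = 0
Solving this homogeneous linear system for the smallest-integer solution (first nonzero entry positive) gives (1, -2, 2, 3).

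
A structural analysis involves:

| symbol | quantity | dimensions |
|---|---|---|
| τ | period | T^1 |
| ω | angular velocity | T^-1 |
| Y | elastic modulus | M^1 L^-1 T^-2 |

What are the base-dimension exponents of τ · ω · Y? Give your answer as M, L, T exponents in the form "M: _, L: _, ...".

M: 1, L: -1, T: -2

Collect each base-dimension exponent across the product:
  M: (0) + (0) + (1) = 1
  L: (0) + (0) + (-1) = -1
  T: (1) + (-1) + (-2) = -2
So the dimensions are [M L⁻¹ T⁻²].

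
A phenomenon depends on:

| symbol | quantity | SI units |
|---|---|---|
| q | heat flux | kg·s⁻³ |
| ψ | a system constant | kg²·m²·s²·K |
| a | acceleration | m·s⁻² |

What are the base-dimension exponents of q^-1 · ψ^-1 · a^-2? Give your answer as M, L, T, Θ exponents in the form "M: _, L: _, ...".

Collect each base-dimension exponent across the product:
  M: −(1) − (2) − 2·(0) = -3
  L: −(0) − (2) − 2·(1) = -4
  T: −(-3) − (2) − 2·(-2) = 5
  Θ: −(0) − (1) − 2·(0) = -1
So the dimensions are [M⁻³ L⁻⁴ T⁵ Θ⁻¹].

M: -3, L: -4, T: 5, Θ: -1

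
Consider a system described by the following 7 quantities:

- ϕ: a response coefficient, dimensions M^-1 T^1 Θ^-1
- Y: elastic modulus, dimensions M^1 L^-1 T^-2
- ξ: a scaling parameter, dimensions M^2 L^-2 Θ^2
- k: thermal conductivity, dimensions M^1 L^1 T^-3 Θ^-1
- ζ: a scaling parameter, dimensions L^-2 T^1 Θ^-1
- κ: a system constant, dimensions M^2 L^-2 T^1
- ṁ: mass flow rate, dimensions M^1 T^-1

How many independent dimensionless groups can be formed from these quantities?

There are 7 variables and 4 base dimensions (M, L, T, Θ).
The dimension matrix has rank 4.
Independent dimensionless groups: 7 − 4 = 3.

3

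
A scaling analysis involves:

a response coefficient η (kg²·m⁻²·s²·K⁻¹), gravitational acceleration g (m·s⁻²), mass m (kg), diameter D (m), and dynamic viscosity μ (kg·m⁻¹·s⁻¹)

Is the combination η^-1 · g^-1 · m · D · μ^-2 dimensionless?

no

Sum the exponent of each base dimension across the product:
  M: −[η]_M − [g]_M + [m]_M + [D]_M − 2·[μ]_M = −(2) − (0) + (1) + (0) − 2·(1) = -3
  L: −[η]_L − [g]_L + [m]_L + [D]_L − 2·[μ]_L = −(-2) − (1) + (0) + (1) − 2·(-1) = 4
  T: −[η]_T − [g]_T + [m]_T + [D]_T − 2·[μ]_T = −(2) − (-2) + (0) + (0) − 2·(-1) = 2
  Θ: −[η]_Θ − [g]_Θ + [m]_Θ + [D]_Θ − 2·[μ]_Θ = −(-1) − (0) + (0) + (0) − 2·(0) = 1
Net dimensions [M⁻³ L⁴ T² Θ] ≠ [1] — not dimensionless.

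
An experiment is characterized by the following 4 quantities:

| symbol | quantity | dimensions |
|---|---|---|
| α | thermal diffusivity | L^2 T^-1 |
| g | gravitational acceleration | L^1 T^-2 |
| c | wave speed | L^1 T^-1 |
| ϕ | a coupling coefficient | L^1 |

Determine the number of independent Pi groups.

2

There are 4 variables and 2 base dimensions (L, T).
The dimension matrix has rank 2.
Independent dimensionless groups: 4 − 2 = 2.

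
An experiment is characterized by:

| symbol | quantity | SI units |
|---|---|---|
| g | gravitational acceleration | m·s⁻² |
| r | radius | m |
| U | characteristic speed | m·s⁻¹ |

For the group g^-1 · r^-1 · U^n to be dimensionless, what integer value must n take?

Balance the L exponent: (1)·n from U, plus −(1) − (1) = -2 from the rest, must sum to zero.
n − 2 = 0, so n = 2.

2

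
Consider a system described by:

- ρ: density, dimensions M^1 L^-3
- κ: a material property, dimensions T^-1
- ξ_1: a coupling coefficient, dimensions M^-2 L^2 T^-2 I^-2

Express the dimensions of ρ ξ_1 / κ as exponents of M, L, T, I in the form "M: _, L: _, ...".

Collect each base-dimension exponent across the product:
  M: (1) − (0) + (-2) = -1
  L: (-3) − (0) + (2) = -1
  T: (0) − (-1) + (-2) = -1
  I: (0) − (0) + (-2) = -2
So the dimensions are [M⁻¹ L⁻¹ T⁻¹ I⁻²].

M: -1, L: -1, T: -1, I: -2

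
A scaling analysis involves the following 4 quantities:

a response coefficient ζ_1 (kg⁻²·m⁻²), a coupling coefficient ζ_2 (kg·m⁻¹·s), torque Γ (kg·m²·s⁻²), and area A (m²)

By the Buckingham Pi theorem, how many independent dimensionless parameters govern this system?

There are 4 variables and 3 base dimensions (M, L, T).
The dimension matrix has rank 3.
Independent dimensionless groups: 4 − 3 = 1.

1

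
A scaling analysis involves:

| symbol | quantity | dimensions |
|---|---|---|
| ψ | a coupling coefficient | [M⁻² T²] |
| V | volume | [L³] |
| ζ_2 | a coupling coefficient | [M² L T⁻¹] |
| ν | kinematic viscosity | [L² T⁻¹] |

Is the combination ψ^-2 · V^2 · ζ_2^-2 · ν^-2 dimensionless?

Sum the exponent of each base dimension across the product:
  M: −2·[ψ]_M + 2·[V]_M − 2·[ζ_2]_M − 2·[ν]_M = −2·(-2) + 2·(0) − 2·(2) − 2·(0) = 0
  L: −2·[ψ]_L + 2·[V]_L − 2·[ζ_2]_L − 2·[ν]_L = −2·(0) + 2·(3) − 2·(1) − 2·(2) = 0
  T: −2·[ψ]_T + 2·[V]_T − 2·[ζ_2]_T − 2·[ν]_T = −2·(2) + 2·(0) − 2·(-1) − 2·(-1) = 0
All base exponents vanish — dimensionless.

yes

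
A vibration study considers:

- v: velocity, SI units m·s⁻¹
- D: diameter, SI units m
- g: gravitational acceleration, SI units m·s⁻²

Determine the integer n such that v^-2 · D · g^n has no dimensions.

Balance the L exponent: (1)·n from g, plus −2·(1) + (1) = -1 from the rest, must sum to zero.
n − 1 = 0, so n = 1.

1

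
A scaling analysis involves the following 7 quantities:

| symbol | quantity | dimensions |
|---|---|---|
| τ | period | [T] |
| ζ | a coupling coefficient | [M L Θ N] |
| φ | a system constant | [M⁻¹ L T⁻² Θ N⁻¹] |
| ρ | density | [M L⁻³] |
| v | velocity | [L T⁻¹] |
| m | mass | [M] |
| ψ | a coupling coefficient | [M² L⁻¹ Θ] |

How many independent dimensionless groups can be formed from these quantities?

There are 7 variables and 5 base dimensions (M, L, T, Θ, N).
The dimension matrix has rank 5.
Independent dimensionless groups: 7 − 5 = 2.

2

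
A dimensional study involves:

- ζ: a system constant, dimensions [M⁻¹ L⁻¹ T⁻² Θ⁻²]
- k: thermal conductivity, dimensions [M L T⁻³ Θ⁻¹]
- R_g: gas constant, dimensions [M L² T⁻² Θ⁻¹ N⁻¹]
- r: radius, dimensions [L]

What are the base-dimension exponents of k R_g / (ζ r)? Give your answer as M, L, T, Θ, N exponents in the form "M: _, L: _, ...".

Collect each base-dimension exponent across the product:
  M: −(-1) + (1) + (1) − (0) = 3
  L: −(-1) + (1) + (2) − (1) = 3
  T: −(-2) + (-3) + (-2) − (0) = -3
  Θ: −(-2) + (-1) + (-1) − (0) = 0
  N: −(0) + (0) + (-1) − (0) = -1
So the dimensions are [M³ L³ T⁻³ N⁻¹].

M: 3, L: 3, T: -3, Θ: 0, N: -1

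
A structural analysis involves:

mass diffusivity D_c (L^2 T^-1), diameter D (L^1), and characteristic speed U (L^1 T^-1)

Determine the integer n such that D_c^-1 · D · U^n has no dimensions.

Balance the L exponent: (1)·n from U, plus −(2) + (1) = -1 from the rest, must sum to zero.
n − 1 = 0, so n = 1.

1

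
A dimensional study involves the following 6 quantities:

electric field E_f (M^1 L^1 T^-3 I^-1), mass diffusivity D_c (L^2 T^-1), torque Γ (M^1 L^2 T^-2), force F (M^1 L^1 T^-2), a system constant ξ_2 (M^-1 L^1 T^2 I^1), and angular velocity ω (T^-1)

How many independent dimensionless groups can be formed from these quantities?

2

There are 6 variables and 4 base dimensions (M, L, T, I).
The dimension matrix has rank 4.
Independent dimensionless groups: 6 − 4 = 2.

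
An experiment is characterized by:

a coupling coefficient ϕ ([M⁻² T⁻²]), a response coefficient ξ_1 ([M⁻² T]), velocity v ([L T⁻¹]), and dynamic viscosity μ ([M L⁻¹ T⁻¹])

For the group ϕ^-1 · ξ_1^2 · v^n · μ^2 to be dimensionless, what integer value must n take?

Balance the L exponent: (1)·n from v, plus −(0) + 2·(0) + 2·(-1) = -2 from the rest, must sum to zero.
n − 2 = 0, so n = 2.

2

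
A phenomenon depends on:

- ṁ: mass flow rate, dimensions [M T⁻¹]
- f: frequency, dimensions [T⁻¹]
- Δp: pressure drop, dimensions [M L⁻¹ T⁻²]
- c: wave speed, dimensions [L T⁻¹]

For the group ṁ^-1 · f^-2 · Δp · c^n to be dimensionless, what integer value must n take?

1

Balance the L exponent: (1)·n from c, plus −(0) − 2·(0) + (-1) = -1 from the rest, must sum to zero.
n − 1 = 0, so n = 1.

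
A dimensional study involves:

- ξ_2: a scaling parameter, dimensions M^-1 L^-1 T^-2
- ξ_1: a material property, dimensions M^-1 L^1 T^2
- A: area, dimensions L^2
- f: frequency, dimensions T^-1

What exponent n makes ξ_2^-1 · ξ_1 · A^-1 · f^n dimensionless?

Balance the T exponent: (-1)·n from f, plus −(-2) + (2) − (0) = 4 from the rest, must sum to zero.
−n + 4 = 0, so n = 4.

4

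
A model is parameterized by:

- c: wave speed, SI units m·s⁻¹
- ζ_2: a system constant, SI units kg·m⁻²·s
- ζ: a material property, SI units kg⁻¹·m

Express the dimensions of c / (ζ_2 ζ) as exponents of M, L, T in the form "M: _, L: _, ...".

Collect each base-dimension exponent across the product:
  M: (0) − (1) − (-1) = 0
  L: (1) − (-2) − (1) = 2
  T: (-1) − (1) − (0) = -2
So the dimensions are [L² T⁻²].

M: 0, L: 2, T: -2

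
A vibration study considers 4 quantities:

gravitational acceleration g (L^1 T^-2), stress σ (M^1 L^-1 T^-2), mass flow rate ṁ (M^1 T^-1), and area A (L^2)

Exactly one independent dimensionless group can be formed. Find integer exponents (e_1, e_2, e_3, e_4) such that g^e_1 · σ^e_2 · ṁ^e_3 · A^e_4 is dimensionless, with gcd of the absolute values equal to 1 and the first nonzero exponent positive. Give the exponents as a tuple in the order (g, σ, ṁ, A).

M: e_1·(0) + e_2·(1) + e_3·(1) + e_4·(0) = 0
L: e_1·(1) + e_2·(-1) + e_3·(0) + e_4·(2) = 0
T: e_1·(-2) + e_2·(-2) + e_3·(-1) + e_4·(0) = 0
Solving this homogeneous linear system for the smallest-integer solution (first nonzero entry positive) gives (2, -4, 4, -3).

(2, -4, 4, -3)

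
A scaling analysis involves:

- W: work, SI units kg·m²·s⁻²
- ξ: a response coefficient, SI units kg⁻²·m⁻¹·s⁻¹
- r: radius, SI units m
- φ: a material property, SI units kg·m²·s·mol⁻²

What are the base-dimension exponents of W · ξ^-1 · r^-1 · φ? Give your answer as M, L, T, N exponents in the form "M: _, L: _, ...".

M: 4, L: 4, T: 0, N: -2

Collect each base-dimension exponent across the product:
  M: (1) − (-2) − (0) + (1) = 4
  L: (2) − (-1) − (1) + (2) = 4
  T: (-2) − (-1) − (0) + (1) = 0
  N: (0) − (0) − (0) + (-2) = -2
So the dimensions are [M⁴ L⁴ N⁻²].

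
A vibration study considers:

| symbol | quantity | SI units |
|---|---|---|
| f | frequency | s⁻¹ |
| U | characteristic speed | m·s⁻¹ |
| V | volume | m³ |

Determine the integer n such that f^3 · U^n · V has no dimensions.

-3

Balance the L exponent: (1)·n from U, plus 3·(0) + (3) = 3 from the rest, must sum to zero.
n + 3 = 0, so n = -3.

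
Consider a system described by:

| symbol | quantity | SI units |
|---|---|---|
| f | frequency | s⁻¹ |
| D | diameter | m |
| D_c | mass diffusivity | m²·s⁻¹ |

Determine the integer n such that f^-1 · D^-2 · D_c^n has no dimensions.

Balance the L exponent: (2)·n from D_c, plus −(0) − 2·(1) = -2 from the rest, must sum to zero.
2n − 2 = 0, so n = 1.

1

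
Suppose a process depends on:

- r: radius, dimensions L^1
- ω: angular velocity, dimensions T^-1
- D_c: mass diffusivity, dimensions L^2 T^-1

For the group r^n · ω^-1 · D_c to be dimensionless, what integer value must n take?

Balance the L exponent: (1)·n from r, plus −(0) + (2) = 2 from the rest, must sum to zero.
n + 2 = 0, so n = -2.

-2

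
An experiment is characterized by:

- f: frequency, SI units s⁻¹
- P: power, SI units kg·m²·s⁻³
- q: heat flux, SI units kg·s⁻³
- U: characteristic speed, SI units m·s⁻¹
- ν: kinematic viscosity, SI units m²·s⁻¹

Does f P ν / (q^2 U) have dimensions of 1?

Sum the exponent of each base dimension across the product:
  M: [f]_M + [P]_M − 2·[q]_M − [U]_M + [ν]_M = (0) + (1) − 2·(1) − (0) + (0) = -1
  L: [f]_L + [P]_L − 2·[q]_L − [U]_L + [ν]_L = (0) + (2) − 2·(0) − (1) + (2) = 3
  T: [f]_T + [P]_T − 2·[q]_T − [U]_T + [ν]_T = (-1) + (-3) − 2·(-3) − (-1) + (-1) = 2
Net dimensions [M⁻¹ L³ T²] ≠ [1] — not dimensionless.

no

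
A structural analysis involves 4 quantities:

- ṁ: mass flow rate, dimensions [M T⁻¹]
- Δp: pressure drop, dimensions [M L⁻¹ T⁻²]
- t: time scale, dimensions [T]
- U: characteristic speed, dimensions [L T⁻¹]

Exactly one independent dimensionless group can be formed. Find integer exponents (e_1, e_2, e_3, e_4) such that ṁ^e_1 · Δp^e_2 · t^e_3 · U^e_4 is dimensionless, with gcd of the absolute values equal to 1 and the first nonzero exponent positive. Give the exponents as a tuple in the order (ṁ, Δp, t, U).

M: e_1·(1) + e_2·(1) + e_3·(0) + e_4·(0) = 0
L: e_1·(0) + e_2·(-1) + e_3·(0) + e_4·(1) = 0
T: e_1·(-1) + e_2·(-2) + e_3·(1) + e_4·(-1) = 0
Solving this homogeneous linear system for the smallest-integer solution (first nonzero entry positive) gives (1, -1, -2, -1).

(1, -1, -2, -1)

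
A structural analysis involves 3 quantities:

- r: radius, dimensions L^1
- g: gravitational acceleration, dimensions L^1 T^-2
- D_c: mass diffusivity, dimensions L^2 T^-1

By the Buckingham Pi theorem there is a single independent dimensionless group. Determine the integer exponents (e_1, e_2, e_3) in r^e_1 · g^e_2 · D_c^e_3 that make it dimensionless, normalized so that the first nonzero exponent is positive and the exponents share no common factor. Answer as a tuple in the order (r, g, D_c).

L: e_1·(1) + e_2·(1) + e_3·(2) = 0
T: e_1·(0) + e_2·(-2) + e_3·(-1) = 0
Solving this homogeneous linear system for the smallest-integer solution (first nonzero entry positive) gives (3, 1, -2).

(3, 1, -2)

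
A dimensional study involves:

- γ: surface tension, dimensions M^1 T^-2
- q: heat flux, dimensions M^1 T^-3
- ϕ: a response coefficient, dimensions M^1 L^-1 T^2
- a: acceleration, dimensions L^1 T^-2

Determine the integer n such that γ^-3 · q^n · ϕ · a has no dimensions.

2

Balance the M exponent: (1)·n from q, plus −3·(1) + (1) + (0) = -2 from the rest, must sum to zero.
n − 2 = 0, so n = 2.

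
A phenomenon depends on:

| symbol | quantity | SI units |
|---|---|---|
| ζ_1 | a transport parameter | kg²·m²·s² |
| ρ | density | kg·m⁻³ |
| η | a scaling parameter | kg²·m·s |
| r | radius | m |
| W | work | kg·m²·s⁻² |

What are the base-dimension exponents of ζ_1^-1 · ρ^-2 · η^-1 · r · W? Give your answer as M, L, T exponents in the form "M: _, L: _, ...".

M: -5, L: 6, T: -5

Collect each base-dimension exponent across the product:
  M: −(2) − 2·(1) − (2) + (0) + (1) = -5
  L: −(2) − 2·(-3) − (1) + (1) + (2) = 6
  T: −(2) − 2·(0) − (1) + (0) + (-2) = -5
So the dimensions are [M⁻⁵ L⁶ T⁻⁵].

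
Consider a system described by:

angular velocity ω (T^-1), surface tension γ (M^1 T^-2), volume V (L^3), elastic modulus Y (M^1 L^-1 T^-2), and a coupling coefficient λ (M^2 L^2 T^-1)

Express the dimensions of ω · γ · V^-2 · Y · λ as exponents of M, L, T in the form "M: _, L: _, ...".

M: 4, L: -5, T: -6

Collect each base-dimension exponent across the product:
  M: (0) + (1) − 2·(0) + (1) + (2) = 4
  L: (0) + (0) − 2·(3) + (-1) + (2) = -5
  T: (-1) + (-2) − 2·(0) + (-2) + (-1) = -6
So the dimensions are [M⁴ L⁻⁵ T⁻⁶].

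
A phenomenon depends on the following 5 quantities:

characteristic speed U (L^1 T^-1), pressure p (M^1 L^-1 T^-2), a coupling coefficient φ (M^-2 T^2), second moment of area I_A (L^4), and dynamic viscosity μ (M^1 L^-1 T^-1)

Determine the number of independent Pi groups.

There are 5 variables and 3 base dimensions (M, L, T).
The dimension matrix has rank 3.
Independent dimensionless groups: 5 − 3 = 2.

2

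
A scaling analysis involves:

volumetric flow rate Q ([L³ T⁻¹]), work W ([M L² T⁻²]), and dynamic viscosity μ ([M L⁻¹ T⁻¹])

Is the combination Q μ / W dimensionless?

Sum the exponent of each base dimension across the product:
  M: [Q]_M − [W]_M + [μ]_M = (0) − (1) + (1) = 0
  L: [Q]_L − [W]_L + [μ]_L = (3) − (2) + (-1) = 0
  T: [Q]_T − [W]_T + [μ]_T = (-1) − (-2) + (-1) = 0
All base exponents vanish — dimensionless.

yes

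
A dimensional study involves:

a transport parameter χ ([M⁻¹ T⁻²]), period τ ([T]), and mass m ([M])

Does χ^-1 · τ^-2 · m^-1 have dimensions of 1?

Sum the exponent of each base dimension across the product:
  M: −[χ]_M − 2·[τ]_M − [m]_M = −(-1) − 2·(0) − (1) = 0
  L: −[χ]_L − 2·[τ]_L − [m]_L = −(0) − 2·(0) − (0) = 0
  T: −[χ]_T − 2·[τ]_T − [m]_T = −(-2) − 2·(1) − (0) = 0
All base exponents vanish — dimensionless.

yes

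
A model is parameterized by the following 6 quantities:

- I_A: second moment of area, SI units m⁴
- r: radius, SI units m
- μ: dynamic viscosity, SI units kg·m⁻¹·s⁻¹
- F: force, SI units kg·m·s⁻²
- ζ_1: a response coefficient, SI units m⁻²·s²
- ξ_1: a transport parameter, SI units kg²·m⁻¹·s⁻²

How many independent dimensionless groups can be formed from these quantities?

3

There are 6 variables and 3 base dimensions (M, L, T).
The dimension matrix has rank 3.
Independent dimensionless groups: 6 − 3 = 3.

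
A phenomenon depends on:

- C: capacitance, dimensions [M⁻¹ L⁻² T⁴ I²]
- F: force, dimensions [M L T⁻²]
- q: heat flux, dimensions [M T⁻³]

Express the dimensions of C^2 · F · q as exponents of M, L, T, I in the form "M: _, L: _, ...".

Collect each base-dimension exponent across the product:
  M: 2·(-1) + (1) + (1) = 0
  L: 2·(-2) + (1) + (0) = -3
  T: 2·(4) + (-2) + (-3) = 3
  I: 2·(2) + (0) + (0) = 4
So the dimensions are [L⁻³ T³ I⁴].

M: 0, L: -3, T: 3, I: 4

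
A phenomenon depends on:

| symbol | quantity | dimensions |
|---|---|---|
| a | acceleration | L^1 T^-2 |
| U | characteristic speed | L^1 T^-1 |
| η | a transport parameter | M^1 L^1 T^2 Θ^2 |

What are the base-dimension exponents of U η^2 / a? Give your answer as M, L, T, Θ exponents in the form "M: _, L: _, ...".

M: 2, L: 2, T: 5, Θ: 4

Collect each base-dimension exponent across the product:
  M: −(0) + (0) + 2·(1) = 2
  L: −(1) + (1) + 2·(1) = 2
  T: −(-2) + (-1) + 2·(2) = 5
  Θ: −(0) + (0) + 2·(2) = 4
So the dimensions are [M² L² T⁵ Θ⁴].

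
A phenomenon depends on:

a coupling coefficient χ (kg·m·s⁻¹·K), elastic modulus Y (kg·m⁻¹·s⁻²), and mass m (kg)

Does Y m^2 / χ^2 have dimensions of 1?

no

Sum the exponent of each base dimension across the product:
  M: −2·[χ]_M + [Y]_M + 2·[m]_M = −2·(1) + (1) + 2·(1) = 1
  L: −2·[χ]_L + [Y]_L + 2·[m]_L = −2·(1) + (-1) + 2·(0) = -3
  T: −2·[χ]_T + [Y]_T + 2·[m]_T = −2·(-1) + (-2) + 2·(0) = 0
  Θ: −2·[χ]_Θ + [Y]_Θ + 2·[m]_Θ = −2·(1) + (0) + 2·(0) = -2
Net dimensions [M L⁻³ Θ⁻²] ≠ [1] — not dimensionless.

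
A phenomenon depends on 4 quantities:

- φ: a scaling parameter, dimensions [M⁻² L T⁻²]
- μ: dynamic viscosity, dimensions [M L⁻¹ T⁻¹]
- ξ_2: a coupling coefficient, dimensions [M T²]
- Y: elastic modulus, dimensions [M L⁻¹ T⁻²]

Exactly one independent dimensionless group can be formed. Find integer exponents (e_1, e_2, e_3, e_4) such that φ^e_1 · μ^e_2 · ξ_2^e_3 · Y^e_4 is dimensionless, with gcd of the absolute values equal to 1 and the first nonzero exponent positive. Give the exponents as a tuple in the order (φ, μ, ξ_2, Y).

(1, 2, 1, -1)

M: e_1·(-2) + e_2·(1) + e_3·(1) + e_4·(1) = 0
L: e_1·(1) + e_2·(-1) + e_3·(0) + e_4·(-1) = 0
T: e_1·(-2) + e_2·(-1) + e_3·(2) + e_4·(-2) = 0
Solving this homogeneous linear system for the smallest-integer solution (first nonzero entry positive) gives (1, 2, 1, -1).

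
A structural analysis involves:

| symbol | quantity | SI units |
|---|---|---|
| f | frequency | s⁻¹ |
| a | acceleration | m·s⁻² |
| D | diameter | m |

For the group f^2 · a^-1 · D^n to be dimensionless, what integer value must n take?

1

Balance the L exponent: (1)·n from D, plus 2·(0) − (1) = -1 from the rest, must sum to zero.
n − 1 = 0, so n = 1.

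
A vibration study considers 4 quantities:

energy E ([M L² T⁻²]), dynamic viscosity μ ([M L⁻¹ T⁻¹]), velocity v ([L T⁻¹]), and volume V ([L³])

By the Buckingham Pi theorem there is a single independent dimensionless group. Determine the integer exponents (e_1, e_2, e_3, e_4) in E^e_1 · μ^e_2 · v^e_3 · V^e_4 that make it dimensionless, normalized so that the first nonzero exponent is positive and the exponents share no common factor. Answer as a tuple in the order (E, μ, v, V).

(3, -3, -3, -2)

M: e_1·(1) + e_2·(1) + e_3·(0) + e_4·(0) = 0
L: e_1·(2) + e_2·(-1) + e_3·(1) + e_4·(3) = 0
T: e_1·(-2) + e_2·(-1) + e_3·(-1) + e_4·(0) = 0
Solving this homogeneous linear system for the smallest-integer solution (first nonzero entry positive) gives (3, -3, -3, -2).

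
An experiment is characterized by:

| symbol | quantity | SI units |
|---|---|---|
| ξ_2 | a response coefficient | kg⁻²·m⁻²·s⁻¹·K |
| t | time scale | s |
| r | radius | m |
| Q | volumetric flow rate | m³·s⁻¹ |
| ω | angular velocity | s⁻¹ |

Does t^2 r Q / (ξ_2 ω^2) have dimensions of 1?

no

Sum the exponent of each base dimension across the product:
  M: −[ξ_2]_M + 2·[t]_M + [r]_M + [Q]_M − 2·[ω]_M = −(-2) + 2·(0) + (0) + (0) − 2·(0) = 2
  L: −[ξ_2]_L + 2·[t]_L + [r]_L + [Q]_L − 2·[ω]_L = −(-2) + 2·(0) + (1) + (3) − 2·(0) = 6
  T: −[ξ_2]_T + 2·[t]_T + [r]_T + [Q]_T − 2·[ω]_T = −(-1) + 2·(1) + (0) + (-1) − 2·(-1) = 4
  Θ: −[ξ_2]_Θ + 2·[t]_Θ + [r]_Θ + [Q]_Θ − 2·[ω]_Θ = −(1) + 2·(0) + (0) + (0) − 2·(0) = -1
Net dimensions [M² L⁶ T⁴ Θ⁻¹] ≠ [1] — not dimensionless.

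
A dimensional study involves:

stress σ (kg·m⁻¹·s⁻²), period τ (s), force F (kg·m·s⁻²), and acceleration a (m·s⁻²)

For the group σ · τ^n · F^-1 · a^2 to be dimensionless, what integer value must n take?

4

Balance the T exponent: (1)·n from τ, plus (-2) − (-2) + 2·(-2) = -4 from the rest, must sum to zero.
n − 4 = 0, so n = 4.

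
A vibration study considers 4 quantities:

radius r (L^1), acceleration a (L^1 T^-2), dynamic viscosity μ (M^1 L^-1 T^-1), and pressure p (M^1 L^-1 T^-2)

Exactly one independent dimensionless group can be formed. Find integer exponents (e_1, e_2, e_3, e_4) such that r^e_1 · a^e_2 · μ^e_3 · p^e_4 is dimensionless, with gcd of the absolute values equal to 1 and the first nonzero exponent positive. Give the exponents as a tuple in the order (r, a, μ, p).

M: e_1·(0) + e_2·(0) + e_3·(1) + e_4·(1) = 0
L: e_1·(1) + e_2·(1) + e_3·(-1) + e_4·(-1) = 0
T: e_1·(0) + e_2·(-2) + e_3·(-1) + e_4·(-2) = 0
Solving this homogeneous linear system for the smallest-integer solution (first nonzero entry positive) gives (1, -1, -2, 2).

(1, -1, -2, 2)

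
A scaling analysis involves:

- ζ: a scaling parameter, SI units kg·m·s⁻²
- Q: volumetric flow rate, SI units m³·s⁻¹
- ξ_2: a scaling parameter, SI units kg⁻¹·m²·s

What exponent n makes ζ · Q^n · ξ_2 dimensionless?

-1

Balance the L exponent: (3)·n from Q, plus (1) + (2) = 3 from the rest, must sum to zero.
3n + 3 = 0, so n = -1.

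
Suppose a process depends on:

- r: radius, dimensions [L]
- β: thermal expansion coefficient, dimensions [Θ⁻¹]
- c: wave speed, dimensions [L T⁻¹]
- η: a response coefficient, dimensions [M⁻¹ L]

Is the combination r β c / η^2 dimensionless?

no

Sum the exponent of each base dimension across the product:
  M: [r]_M + [β]_M + [c]_M − 2·[η]_M = (0) + (0) + (0) − 2·(-1) = 2
  L: [r]_L + [β]_L + [c]_L − 2·[η]_L = (1) + (0) + (1) − 2·(1) = 0
  T: [r]_T + [β]_T + [c]_T − 2·[η]_T = (0) + (0) + (-1) − 2·(0) = -1
  Θ: [r]_Θ + [β]_Θ + [c]_Θ − 2·[η]_Θ = (0) + (-1) + (0) − 2·(0) = -1
Net dimensions [M² T⁻¹ Θ⁻¹] ≠ [1] — not dimensionless.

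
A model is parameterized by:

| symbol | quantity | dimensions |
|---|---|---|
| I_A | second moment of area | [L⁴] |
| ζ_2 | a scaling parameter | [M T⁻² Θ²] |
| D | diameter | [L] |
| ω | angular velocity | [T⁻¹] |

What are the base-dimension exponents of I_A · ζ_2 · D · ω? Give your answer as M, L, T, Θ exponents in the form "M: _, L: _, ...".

Collect each base-dimension exponent across the product:
  M: (0) + (1) + (0) + (0) = 1
  L: (4) + (0) + (1) + (0) = 5
  T: (0) + (-2) + (0) + (-1) = -3
  Θ: (0) + (2) + (0) + (0) = 2
So the dimensions are [M L⁵ T⁻³ Θ²].

M: 1, L: 5, T: -3, Θ: 2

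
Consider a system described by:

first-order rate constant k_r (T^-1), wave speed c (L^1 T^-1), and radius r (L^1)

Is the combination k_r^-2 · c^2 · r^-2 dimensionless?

yes

Sum the exponent of each base dimension across the product:
  L: −2·[k_r]_L + 2·[c]_L − 2·[r]_L = −2·(0) + 2·(1) − 2·(1) = 0
  T: −2·[k_r]_T + 2·[c]_T − 2·[r]_T = −2·(-1) + 2·(-1) − 2·(0) = 0
All base exponents vanish — dimensionless.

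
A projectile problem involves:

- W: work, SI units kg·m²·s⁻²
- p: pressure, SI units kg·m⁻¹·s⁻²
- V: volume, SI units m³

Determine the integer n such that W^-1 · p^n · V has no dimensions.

Balance the M exponent: (1)·n from p, plus −(1) + (0) = -1 from the rest, must sum to zero.
n − 1 = 0, so n = 1.

1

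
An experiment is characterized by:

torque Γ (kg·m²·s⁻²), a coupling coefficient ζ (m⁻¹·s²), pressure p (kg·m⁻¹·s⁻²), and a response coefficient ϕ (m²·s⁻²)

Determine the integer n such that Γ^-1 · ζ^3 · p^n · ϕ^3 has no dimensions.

1

Balance the M exponent: (1)·n from p, plus −(1) + 3·(0) + 3·(0) = -1 from the rest, must sum to zero.
n − 1 = 0, so n = 1.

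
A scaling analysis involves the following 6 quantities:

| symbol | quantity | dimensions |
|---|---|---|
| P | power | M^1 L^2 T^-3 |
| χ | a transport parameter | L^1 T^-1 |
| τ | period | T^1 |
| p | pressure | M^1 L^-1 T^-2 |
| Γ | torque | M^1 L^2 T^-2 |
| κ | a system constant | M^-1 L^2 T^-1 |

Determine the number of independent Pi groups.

3

There are 6 variables and 3 base dimensions (M, L, T).
The dimension matrix has rank 3.
Independent dimensionless groups: 6 − 3 = 3.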